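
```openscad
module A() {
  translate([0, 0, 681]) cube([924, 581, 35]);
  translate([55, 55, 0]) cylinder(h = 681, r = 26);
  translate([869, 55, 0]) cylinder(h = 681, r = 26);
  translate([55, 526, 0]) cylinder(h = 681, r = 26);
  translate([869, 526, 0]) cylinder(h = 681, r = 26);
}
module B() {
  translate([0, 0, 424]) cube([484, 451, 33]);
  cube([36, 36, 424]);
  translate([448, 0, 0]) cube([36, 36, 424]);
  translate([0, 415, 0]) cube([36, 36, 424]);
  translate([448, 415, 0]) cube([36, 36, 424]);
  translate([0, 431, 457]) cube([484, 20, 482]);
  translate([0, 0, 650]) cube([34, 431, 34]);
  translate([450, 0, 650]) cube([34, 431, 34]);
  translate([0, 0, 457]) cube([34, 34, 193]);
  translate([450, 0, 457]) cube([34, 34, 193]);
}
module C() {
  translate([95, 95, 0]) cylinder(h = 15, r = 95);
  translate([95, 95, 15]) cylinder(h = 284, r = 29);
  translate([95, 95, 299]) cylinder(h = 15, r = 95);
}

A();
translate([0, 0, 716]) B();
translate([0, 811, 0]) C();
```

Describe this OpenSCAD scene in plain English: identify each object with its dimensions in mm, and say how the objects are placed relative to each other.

A is a table with a 924×581 mm rectangular top, 35 mm thick, top surface at z = 716 mm, supported by four round legs of 52 mm diameter, each leg's bounding box inset 29 mm from the nearest pair of top edges, running from the floor.

B is a chair: 484×451 mm seat, 33 mm thick, top at z = 457 mm, on four 36 mm square corner legs flush with the seat edges. A 20 mm thick backrest slab spans the full seat width, extending 482 mm above the seat top, its back face flush with the seat's +y edge. Two armrests of 34×34 mm section run along each side from the seat's front edge to the front of the backrest, top faces 227 mm above the seat top and outer faces flush with the seat's x-edges; a 34×34 mm post under the front of each armrest stands on the seat at the front corner.

C is a spool: two coaxial disc flanges of radius 95 mm and thickness 15 mm, joined by a core cylinder of radius 29 mm and height 284 mm. The lower flange rests on z = 0 and the three cylinders share a vertical axis.

The chair is on top of the table. The spool is on the floor beside the table on its +y side.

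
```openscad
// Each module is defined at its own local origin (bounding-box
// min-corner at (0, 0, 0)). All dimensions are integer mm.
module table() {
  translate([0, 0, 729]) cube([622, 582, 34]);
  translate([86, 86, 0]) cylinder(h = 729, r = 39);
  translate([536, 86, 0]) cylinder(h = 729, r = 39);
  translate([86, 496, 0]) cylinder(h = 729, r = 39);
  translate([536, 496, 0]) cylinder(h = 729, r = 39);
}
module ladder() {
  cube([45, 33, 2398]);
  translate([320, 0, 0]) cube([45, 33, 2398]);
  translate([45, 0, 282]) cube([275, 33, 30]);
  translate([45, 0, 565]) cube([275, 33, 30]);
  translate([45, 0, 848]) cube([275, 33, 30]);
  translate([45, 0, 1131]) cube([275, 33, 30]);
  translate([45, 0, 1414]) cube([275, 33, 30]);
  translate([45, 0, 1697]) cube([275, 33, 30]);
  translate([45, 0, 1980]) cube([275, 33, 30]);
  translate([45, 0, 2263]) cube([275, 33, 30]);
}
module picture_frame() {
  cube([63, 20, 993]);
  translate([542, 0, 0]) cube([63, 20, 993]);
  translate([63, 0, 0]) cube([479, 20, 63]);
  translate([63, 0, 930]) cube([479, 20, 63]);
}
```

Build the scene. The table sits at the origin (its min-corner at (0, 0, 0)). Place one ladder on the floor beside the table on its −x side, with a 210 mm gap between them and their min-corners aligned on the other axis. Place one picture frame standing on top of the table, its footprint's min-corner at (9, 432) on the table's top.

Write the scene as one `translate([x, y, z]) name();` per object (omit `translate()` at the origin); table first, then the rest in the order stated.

table();
translate([-575, 0, 0]) ladder();
translate([9, 432, 763]) picture_frame();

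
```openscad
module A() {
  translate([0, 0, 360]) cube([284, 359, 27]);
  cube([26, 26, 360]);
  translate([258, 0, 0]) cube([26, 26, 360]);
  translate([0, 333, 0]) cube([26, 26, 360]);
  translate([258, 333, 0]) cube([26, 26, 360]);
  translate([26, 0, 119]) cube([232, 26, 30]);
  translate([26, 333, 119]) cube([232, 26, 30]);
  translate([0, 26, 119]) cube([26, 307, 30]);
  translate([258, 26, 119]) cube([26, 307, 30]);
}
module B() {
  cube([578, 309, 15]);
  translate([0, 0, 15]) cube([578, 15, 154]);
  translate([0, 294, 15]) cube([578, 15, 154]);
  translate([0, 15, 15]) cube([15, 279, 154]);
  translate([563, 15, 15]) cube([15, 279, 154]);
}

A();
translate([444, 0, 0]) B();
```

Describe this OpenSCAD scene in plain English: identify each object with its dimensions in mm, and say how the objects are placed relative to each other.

A is a four-legged stool. The seat is 284×359 mm, 27 mm thick, top at z = 387 mm. It stands on four square legs, each 26×26 mm in cross-section, from z = 0 to the seat underside, each flush with a corner of the seat. Four stretchers, 26 mm wide and 30 mm tall, connect adjacent legs with their undersides at z = 119 mm, each running between the inner faces of the legs it joins and aligned with the legs' outer faces on the other axis.

B is an open storage box with external size 578×309×169 mm and wall thickness 15 mm (the base is also 15 mm thick). The base covers the whole footprint; the four walls stand on the base, with the y-facing walls full-width and the x-facing walls fitting between their inner faces.

The open box is on the floor beside the stool on its +x side.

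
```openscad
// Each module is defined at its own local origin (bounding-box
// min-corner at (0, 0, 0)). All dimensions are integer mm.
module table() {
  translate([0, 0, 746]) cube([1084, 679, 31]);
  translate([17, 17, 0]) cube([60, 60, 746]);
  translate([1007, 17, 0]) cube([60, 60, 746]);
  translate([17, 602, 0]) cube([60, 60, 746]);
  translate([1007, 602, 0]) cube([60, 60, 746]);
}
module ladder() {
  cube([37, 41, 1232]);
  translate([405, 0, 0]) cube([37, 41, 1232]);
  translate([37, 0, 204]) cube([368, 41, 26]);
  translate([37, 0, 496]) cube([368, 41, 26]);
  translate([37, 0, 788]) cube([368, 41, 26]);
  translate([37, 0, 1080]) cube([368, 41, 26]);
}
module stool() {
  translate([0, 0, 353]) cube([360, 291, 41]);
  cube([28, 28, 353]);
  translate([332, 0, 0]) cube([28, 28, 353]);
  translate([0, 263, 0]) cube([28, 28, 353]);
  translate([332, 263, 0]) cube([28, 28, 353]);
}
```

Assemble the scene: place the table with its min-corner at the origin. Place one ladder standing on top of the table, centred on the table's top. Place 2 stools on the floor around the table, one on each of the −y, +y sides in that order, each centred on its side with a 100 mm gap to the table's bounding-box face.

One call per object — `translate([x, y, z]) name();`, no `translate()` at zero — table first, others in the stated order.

table();
translate([321, 319, 777]) ladder();
translate([362, -391, 0]) stool();
translate([362, 779, 0]) stool();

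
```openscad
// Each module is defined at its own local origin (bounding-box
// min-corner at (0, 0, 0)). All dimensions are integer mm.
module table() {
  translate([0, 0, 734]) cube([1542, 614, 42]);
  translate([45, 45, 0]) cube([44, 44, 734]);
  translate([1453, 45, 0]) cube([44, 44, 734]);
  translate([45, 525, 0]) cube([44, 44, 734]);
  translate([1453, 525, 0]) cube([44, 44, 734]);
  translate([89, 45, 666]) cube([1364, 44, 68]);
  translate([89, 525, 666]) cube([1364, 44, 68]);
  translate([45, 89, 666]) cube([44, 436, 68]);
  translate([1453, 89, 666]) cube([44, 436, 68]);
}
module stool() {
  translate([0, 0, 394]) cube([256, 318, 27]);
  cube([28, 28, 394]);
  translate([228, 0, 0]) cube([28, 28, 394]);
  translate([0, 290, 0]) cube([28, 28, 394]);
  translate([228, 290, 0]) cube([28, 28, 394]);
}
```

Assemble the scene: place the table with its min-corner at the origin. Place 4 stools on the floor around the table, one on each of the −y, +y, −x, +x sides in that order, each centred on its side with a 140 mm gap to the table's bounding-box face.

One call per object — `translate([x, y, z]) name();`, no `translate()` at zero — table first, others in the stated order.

table();
translate([643, -458, 0]) stool();
translate([643, 754, 0]) stool();
translate([-396, 148, 0]) stool();
translate([1682, 148, 0]) stool();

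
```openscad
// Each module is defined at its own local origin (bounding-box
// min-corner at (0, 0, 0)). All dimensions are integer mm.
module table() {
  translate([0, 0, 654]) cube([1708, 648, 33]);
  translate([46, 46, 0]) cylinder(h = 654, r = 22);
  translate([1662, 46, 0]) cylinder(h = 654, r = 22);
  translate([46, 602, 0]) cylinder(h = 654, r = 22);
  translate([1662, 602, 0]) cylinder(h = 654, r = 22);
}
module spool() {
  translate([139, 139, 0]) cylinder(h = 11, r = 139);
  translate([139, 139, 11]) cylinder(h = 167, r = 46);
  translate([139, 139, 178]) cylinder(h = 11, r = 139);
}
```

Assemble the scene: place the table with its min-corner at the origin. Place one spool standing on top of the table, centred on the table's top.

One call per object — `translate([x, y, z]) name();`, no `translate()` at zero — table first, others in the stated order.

table();
translate([715, 185, 687]) spool();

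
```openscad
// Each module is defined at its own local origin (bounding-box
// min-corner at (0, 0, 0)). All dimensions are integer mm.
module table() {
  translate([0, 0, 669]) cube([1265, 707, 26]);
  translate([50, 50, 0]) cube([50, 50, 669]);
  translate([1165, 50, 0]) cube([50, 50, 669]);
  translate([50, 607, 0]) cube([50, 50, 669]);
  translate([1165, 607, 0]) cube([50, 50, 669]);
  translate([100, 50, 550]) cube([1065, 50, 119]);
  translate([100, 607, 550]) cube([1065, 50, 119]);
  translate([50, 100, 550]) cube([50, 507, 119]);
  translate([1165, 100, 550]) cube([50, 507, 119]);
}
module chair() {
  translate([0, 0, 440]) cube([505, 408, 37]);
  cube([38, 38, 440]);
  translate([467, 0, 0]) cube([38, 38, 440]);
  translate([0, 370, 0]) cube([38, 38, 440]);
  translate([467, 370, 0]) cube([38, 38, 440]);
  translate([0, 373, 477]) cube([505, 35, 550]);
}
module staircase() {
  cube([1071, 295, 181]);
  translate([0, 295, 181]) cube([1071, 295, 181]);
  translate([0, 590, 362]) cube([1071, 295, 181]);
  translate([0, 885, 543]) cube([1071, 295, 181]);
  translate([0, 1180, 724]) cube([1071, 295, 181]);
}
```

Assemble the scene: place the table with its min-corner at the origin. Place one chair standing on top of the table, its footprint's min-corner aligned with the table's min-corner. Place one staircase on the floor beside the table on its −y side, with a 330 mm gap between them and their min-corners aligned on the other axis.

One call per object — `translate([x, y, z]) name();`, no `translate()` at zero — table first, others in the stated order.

table();
translate([0, 0, 695]) chair();
translate([0, -1805, 0]) staircase();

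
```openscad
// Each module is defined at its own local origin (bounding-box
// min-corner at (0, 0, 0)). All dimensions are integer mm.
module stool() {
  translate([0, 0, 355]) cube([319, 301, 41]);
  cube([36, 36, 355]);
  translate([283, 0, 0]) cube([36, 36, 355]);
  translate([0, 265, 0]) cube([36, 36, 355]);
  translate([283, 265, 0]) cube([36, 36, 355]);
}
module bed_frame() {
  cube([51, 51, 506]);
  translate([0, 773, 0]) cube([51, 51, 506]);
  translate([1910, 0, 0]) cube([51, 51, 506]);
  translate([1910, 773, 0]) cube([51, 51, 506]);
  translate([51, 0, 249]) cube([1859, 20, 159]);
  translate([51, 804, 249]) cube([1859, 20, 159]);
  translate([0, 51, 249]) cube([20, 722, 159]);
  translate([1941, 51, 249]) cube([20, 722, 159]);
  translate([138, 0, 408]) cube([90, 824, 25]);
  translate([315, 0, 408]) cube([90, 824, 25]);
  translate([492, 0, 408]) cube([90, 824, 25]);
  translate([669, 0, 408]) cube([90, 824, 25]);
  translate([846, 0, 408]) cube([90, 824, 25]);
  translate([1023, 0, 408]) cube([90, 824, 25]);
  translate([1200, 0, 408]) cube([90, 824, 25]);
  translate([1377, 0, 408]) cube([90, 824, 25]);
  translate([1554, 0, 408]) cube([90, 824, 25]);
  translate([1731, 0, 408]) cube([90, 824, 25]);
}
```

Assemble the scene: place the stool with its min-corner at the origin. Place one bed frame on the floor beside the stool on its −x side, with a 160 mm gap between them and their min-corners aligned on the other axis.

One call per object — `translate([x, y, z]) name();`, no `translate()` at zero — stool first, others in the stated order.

stool();
translate([-2121, 0, 0]) bed_frame();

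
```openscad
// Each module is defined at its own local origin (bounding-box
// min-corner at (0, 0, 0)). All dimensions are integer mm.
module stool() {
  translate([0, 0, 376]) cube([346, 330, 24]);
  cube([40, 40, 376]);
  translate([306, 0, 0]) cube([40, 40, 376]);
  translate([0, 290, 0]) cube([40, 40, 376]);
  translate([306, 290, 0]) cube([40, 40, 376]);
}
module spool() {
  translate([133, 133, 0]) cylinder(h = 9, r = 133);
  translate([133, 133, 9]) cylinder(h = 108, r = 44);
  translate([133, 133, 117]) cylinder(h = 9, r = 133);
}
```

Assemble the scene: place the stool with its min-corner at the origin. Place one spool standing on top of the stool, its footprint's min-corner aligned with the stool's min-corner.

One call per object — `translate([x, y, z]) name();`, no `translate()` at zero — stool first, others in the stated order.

stool();
translate([0, 0, 400]) spool();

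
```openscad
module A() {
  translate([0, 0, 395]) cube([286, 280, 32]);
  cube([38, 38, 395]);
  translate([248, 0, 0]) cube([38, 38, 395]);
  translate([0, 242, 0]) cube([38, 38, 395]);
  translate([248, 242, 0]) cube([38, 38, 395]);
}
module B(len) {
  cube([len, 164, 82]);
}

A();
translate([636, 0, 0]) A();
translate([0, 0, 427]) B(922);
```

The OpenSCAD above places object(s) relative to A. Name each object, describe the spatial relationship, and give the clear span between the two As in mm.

Second stool starts at x = 636; first ends at x = 286; clear span = 636 − 286 = 350 mm.

A is a stool. B is a beam. A beam spans the tops of two stools. The clear span between the two stools is 350 mm.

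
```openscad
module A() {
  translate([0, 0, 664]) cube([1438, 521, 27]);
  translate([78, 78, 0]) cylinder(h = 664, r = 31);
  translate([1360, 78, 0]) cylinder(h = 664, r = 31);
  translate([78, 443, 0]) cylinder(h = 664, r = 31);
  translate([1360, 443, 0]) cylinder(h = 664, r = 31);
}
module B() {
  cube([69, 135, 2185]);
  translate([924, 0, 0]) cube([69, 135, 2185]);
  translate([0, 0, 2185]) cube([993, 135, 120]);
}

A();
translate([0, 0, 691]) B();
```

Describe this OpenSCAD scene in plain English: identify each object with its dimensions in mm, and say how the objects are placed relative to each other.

A is a table: top 1438 mm (x) × 521 mm (y), 27 mm thick, upper face at z = 691 mm, on four round legs of 62 mm diameter, each leg's bounding box inset 47 mm from the nearest pair of top edges, running from z = 0 to the bottom of the top.

B is a door frame. The clear opening is 855 mm wide and 2185 mm high. Two 69 mm wide jambs, 135 mm deep, stand either side of the opening from the floor to the top of the opening. A 120 mm thick head sits across the top of both jambs, spanning the full outside width of the frame.

The door frame is on top of the table.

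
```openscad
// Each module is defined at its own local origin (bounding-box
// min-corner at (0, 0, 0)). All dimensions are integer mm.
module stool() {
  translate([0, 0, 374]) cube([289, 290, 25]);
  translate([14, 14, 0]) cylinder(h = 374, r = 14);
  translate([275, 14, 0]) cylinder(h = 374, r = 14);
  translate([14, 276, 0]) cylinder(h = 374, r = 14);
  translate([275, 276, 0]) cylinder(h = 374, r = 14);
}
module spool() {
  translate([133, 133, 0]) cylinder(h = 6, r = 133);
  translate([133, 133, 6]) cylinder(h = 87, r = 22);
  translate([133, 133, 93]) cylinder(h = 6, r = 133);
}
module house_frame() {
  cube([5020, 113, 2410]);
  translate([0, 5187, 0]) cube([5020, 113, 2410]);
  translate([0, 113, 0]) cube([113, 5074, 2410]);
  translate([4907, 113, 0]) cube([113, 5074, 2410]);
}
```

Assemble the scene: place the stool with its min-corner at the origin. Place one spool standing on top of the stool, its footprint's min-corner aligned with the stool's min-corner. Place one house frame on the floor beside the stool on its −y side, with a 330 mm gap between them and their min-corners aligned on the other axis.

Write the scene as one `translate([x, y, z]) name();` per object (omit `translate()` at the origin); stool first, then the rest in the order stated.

stool();
translate([0, 0, 399]) spool();
translate([0, -5630, 0]) house_frame();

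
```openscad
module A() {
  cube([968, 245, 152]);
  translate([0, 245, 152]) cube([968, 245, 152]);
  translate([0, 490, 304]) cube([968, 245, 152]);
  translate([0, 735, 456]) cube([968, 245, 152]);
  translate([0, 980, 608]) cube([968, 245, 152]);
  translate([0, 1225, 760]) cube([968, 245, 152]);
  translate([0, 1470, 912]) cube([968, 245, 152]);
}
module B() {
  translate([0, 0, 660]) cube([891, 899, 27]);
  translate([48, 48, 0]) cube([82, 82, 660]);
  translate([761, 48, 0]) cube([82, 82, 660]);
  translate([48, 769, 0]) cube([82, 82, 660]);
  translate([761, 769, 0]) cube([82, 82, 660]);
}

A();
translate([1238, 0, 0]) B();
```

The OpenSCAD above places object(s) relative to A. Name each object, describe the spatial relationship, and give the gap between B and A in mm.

The table's nearest face is 270 mm from the staircase's +x face.

A is a staircase. B is a table. The table is on the floor beside the staircase on its +x side. The gap between the table and the staircase is 270 mm.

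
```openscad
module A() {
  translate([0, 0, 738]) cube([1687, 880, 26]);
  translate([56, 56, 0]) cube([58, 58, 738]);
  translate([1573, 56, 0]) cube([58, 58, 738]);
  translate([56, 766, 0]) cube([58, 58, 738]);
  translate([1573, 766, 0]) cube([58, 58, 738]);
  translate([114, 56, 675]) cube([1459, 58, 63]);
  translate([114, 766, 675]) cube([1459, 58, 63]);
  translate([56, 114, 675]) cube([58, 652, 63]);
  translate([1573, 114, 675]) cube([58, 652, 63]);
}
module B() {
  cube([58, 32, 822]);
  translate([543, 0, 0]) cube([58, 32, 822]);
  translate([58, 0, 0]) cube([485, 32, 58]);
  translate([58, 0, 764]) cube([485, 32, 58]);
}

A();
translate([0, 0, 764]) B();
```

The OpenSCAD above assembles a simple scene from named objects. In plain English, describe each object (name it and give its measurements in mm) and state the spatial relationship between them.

A is a table with a 1687×880 mm rectangular top, 26 mm thick, top surface at z = 764 mm, supported by four 58×58 mm square legs, each inset 56 mm from the nearest pair of top edges, running from the floor. Four apron rails, 58 mm thick and 63 mm tall, run between adjacent legs with their top edges flush with the underside of the top and their outer faces flush with the legs' outer faces.

B is a picture frame with a 485×706 mm rectangular opening (x by z) and a uniform 58 mm border on every side. Frame depth is 32 mm along y. It is built from two vertical stiles running the full outside height and two horizontal rails spanning the gap between the stiles.

The picture frame is on top of the table.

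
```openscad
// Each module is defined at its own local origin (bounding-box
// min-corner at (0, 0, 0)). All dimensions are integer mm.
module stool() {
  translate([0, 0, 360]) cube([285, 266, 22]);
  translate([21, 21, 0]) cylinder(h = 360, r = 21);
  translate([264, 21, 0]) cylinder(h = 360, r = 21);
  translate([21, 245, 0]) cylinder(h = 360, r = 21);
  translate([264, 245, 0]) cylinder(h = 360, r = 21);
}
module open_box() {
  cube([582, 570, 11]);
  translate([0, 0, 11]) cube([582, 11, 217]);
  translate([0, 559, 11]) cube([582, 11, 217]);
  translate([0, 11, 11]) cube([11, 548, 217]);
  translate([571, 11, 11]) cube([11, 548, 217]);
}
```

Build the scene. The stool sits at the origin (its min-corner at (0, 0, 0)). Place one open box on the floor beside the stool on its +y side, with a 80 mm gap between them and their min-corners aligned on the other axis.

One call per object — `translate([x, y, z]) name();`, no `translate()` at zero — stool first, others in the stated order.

stool();
translate([0, 346, 0]) open_box();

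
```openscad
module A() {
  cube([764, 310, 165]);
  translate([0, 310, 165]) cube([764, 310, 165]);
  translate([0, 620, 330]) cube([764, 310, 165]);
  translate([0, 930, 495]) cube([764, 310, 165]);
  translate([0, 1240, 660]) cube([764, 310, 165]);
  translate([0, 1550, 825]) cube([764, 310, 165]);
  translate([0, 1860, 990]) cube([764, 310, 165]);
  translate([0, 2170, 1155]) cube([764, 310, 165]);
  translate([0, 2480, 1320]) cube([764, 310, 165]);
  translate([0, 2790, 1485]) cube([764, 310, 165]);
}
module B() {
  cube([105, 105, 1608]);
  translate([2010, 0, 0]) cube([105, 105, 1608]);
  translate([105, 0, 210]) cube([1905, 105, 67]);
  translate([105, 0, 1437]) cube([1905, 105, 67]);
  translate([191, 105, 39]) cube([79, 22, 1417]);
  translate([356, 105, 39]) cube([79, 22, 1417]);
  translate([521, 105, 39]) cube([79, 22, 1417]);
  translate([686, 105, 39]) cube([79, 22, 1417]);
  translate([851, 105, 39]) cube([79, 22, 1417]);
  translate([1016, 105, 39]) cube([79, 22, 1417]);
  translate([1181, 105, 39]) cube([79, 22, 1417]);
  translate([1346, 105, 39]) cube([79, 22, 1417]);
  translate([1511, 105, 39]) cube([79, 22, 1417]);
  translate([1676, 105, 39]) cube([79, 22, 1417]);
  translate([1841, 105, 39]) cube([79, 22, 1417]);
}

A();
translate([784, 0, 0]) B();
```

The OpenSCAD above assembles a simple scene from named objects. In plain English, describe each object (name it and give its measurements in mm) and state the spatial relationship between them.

A is a run of 10 identical solid stair steps. Each tread is 764×310 mm and each step block is 165 mm high. Step 1 rests on the floor; step k is offset from step 1 by (k−1)×310 mm in y and (k−1)×165 mm in z.

B is a fence section. Two 105×105 mm posts, 1608 mm tall, stand on the floor with a clear span of 1905 mm between their inner faces. Two horizontal rails of 105×67 mm section span the gap between the posts with their undersides at z = 210 mm and z = 1437 mm, flush with the posts' −y face. 11 pickets, each 79 mm wide, 22 mm thick and 1417 mm tall, are fixed to the +y face of the rails with their bottoms at z = 39 mm, evenly spaced across the span with equal gaps (rounded down to the nearest mm) at the −x end and between each pair — any rounding remainder accumulates at the +x end.

The fence section is on the floor beside the staircase on its +x side.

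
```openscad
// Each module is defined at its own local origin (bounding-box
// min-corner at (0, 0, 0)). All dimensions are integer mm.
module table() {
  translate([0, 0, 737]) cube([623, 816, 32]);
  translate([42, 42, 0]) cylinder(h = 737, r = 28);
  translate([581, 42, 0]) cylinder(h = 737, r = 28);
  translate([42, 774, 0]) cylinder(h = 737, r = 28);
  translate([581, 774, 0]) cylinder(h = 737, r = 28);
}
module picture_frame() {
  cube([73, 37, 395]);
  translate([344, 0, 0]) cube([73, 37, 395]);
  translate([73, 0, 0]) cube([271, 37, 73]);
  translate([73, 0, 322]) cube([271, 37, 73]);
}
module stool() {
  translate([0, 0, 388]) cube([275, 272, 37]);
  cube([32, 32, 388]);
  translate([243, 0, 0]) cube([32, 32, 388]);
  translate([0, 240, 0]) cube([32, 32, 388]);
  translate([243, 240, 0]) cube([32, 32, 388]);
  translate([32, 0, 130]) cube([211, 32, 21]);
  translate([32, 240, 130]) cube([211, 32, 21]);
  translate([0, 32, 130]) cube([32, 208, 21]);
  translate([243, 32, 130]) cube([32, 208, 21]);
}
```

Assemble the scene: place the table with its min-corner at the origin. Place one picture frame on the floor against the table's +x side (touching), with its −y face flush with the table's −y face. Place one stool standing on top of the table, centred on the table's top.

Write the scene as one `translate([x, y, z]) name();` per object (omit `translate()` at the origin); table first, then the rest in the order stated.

table();
translate([623, 0, 0]) picture_frame();
translate([174, 272, 769]) stool();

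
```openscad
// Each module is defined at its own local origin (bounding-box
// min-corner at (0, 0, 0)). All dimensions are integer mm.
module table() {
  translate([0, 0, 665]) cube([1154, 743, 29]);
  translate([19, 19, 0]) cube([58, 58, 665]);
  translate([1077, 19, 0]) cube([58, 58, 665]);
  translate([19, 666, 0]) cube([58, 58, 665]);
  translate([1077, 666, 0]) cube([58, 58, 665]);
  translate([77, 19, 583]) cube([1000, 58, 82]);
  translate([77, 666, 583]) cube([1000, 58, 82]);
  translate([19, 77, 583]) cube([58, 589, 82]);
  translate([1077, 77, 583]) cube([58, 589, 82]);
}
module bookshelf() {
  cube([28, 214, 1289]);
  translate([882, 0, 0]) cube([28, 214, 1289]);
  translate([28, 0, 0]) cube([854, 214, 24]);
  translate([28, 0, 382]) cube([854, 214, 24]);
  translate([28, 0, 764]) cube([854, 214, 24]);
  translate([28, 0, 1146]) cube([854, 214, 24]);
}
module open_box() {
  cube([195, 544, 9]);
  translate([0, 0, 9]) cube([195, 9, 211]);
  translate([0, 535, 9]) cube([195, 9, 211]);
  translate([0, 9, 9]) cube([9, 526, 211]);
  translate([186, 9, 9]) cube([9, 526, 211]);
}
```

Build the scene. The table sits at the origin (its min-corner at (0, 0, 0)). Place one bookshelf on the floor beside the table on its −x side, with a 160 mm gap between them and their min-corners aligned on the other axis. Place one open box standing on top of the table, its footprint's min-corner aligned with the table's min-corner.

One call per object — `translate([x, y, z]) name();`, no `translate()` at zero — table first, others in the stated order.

table();
translate([-1070, 0, 0]) bookshelf();
translate([0, 0, 694]) open_box();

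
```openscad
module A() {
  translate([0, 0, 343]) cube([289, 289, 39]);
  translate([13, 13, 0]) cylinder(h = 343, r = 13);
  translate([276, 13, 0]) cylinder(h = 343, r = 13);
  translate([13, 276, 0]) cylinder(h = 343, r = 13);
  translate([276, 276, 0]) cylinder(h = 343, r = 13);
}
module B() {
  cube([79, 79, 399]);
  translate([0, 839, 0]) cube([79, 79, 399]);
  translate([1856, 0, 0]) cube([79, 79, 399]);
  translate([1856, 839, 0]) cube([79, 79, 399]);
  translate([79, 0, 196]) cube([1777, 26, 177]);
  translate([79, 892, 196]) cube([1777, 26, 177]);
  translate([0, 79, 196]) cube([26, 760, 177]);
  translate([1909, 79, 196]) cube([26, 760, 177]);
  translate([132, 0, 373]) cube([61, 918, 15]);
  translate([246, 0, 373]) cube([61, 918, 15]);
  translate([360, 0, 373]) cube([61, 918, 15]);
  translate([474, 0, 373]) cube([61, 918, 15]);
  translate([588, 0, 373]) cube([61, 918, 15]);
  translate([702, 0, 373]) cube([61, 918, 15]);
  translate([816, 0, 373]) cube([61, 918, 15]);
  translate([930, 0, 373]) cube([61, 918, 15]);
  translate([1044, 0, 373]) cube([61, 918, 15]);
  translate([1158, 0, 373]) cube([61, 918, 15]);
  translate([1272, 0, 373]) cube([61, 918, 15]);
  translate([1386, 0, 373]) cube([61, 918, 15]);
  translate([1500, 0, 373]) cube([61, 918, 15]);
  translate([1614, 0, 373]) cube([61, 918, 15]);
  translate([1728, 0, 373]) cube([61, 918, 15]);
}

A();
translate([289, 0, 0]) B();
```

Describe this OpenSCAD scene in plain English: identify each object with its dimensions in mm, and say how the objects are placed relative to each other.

A is a simple wooden stool: a rectangular seat 289 mm (x) by 289 mm (y), 39 mm thick, top face at z = 382 mm, on four round legs, each 26 mm in diameter. The legs rest on z = 0, each leg's axis is inset half a diameter from the nearest pair of seat edges (so the leg's bounding box is flush with the corner).

B is a bed frame 1935 mm long (x) by 918 mm wide (y). Four 79×79 mm corner posts, 399 mm tall, at the corners of the footprint. Four rails of 26 mm thickness and 177 mm height run between adjacent posts with their undersides at z = 196 mm, their outer faces flush with the outside of the frame (the two x-running rails run between the posts' inner faces; the two y-running rails run between the posts' inner faces). 15 slats, each 61 mm wide (x) and 15 mm thick, lie across the top of the two x-running rails, running the full 918 mm width of the frame in y; the slats are evenly spaced along x between the inner faces of the end posts with equal gaps (rounded down to the nearest mm) at the −x end and between each pair — any rounding remainder accumulates at the +x end.

The bed frame is against the stool's +x side, with their −y faces flush.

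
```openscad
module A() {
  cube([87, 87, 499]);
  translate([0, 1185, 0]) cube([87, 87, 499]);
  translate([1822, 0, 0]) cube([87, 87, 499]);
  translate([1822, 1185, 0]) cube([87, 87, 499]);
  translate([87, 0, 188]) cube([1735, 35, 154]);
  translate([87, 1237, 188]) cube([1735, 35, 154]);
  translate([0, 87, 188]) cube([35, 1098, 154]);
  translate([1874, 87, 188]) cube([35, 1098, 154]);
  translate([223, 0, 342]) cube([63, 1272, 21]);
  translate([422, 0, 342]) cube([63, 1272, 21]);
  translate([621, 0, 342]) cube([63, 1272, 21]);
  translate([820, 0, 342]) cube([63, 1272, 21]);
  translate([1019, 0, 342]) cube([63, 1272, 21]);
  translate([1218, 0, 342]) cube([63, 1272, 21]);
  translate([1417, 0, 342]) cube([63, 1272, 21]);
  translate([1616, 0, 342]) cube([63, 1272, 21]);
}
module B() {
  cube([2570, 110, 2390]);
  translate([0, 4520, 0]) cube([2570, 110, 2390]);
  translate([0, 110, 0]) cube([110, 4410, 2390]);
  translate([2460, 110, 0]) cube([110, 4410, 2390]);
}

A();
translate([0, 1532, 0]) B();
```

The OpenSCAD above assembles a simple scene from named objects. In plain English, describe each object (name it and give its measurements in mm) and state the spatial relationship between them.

A is a bed frame 1909 mm long (x) by 1272 mm wide (y). Four 87×87 mm corner posts, 499 mm tall, at the corners of the footprint. Four rails of 35 mm thickness and 154 mm height run between adjacent posts with their undersides at z = 188 mm, their outer faces flush with the outside of the frame (the two x-running rails run between the posts' inner faces; the two y-running rails run between the posts' inner faces). 8 slats, each 63 mm wide (x) and 21 mm thick, lie across the top of the two x-running rails, running the full 1272 mm width of the frame in y; the slats are evenly spaced along x between the inner faces of the end posts with equal gaps (rounded down to the nearest mm) at the −x end and between each pair — any rounding remainder accumulates at the +x end.

B is a box-shaped house frame (walls only): outside footprint 2570×4630 mm, wall height 2390 mm, wall thickness 110 mm. The two y-facing walls run the full x-width; the two x-facing walls fit between the inner faces of the y-facing walls.

The house frame is on the floor beside the bed frame on its +y side.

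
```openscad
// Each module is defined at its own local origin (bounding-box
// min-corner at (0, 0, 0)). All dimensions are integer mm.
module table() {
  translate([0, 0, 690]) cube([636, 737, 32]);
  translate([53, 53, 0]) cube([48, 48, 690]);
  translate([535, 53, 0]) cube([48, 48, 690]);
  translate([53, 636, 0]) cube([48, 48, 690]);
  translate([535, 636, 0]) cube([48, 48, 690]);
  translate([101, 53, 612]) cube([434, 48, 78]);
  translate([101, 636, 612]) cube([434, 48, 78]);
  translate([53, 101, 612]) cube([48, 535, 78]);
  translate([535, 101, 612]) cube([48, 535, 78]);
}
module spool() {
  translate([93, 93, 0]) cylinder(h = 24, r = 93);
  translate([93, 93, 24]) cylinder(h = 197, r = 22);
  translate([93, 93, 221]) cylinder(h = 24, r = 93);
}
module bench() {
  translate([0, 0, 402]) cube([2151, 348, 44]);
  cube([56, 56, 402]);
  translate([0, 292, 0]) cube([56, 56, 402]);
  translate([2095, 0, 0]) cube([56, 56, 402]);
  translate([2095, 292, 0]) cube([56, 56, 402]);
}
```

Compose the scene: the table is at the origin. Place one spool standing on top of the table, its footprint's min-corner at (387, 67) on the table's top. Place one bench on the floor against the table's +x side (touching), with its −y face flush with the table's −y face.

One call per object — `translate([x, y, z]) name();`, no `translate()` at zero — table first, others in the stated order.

table();
translate([387, 67, 722]) spool();
translate([636, 0, 0]) bench();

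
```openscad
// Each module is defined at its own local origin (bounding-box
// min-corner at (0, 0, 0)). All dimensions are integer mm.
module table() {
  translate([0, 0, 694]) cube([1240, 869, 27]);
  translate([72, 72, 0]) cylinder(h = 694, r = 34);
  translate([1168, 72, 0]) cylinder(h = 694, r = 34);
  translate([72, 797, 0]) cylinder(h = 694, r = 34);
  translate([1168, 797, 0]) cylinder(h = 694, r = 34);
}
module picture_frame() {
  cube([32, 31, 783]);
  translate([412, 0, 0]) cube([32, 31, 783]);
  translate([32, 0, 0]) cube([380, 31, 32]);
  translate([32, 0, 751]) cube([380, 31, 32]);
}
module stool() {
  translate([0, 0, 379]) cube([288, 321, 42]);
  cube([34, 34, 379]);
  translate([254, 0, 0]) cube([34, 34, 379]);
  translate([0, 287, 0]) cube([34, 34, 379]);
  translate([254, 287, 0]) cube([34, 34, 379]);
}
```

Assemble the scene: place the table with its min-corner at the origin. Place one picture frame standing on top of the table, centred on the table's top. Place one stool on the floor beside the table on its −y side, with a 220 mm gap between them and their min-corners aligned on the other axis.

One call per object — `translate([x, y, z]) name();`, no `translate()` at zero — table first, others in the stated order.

table();
translate([398, 419, 721]) picture_frame();
translate([0, -541, 0]) stool();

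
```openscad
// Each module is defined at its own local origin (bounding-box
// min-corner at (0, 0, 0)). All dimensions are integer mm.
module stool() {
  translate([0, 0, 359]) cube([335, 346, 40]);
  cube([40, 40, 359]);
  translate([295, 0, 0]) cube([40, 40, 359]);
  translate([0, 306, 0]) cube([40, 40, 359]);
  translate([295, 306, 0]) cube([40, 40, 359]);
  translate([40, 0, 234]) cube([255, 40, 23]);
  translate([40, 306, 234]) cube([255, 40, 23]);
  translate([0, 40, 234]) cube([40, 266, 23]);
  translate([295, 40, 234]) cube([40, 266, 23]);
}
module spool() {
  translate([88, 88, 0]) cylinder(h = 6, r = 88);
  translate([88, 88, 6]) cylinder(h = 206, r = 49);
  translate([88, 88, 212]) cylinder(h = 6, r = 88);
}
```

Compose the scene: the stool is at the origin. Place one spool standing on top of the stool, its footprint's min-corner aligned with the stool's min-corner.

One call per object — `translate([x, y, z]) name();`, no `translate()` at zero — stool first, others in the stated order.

stool();
translate([0, 0, 399]) spool();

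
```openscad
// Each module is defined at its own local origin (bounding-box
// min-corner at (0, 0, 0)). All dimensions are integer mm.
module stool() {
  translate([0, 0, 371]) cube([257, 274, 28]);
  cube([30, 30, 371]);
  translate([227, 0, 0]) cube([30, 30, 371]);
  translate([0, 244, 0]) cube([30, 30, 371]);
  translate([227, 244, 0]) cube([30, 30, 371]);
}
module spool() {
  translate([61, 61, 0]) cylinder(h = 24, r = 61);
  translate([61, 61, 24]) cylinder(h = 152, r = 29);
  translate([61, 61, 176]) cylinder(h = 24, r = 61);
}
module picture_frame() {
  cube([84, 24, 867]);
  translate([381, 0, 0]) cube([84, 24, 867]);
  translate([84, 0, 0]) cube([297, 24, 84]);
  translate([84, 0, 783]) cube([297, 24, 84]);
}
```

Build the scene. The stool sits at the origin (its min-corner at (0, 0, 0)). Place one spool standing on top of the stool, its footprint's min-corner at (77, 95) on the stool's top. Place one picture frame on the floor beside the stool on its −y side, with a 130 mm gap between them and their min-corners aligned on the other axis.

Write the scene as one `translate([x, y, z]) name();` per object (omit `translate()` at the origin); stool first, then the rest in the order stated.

stool();
translate([77, 95, 399]) spool();
translate([0, -154, 0]) picture_frame();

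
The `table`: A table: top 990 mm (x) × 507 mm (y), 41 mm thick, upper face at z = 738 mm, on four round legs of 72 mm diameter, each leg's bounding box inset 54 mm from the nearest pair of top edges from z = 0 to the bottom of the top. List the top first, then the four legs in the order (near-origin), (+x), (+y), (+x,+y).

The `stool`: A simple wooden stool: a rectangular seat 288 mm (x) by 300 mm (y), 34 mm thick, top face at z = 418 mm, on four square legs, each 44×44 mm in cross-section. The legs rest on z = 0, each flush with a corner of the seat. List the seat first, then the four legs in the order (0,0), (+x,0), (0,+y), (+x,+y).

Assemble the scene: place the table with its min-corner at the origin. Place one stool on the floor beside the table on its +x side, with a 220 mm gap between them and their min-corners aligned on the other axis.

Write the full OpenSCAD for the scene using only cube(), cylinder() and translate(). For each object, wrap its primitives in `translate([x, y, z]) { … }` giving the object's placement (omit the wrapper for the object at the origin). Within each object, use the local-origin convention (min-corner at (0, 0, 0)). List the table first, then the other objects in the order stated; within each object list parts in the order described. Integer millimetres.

translate([0, 0, 697]) cube([990, 507, 41]);
translate([90, 90, 0]) cylinder(h = 697, r = 36);
translate([900, 90, 0]) cylinder(h = 697, r = 36);
translate([90, 417, 0]) cylinder(h = 697, r = 36);
translate([900, 417, 0]) cylinder(h = 697, r = 36);
translate([1210, 0, 0]) {
  translate([0, 0, 384]) cube([288, 300, 34]);
  cube([44, 44, 384]);
  translate([244, 0, 0]) cube([44, 44, 384]);
  translate([0, 256, 0]) cube([44, 44, 384]);
  translate([244, 256, 0]) cube([44, 44, 384]);
}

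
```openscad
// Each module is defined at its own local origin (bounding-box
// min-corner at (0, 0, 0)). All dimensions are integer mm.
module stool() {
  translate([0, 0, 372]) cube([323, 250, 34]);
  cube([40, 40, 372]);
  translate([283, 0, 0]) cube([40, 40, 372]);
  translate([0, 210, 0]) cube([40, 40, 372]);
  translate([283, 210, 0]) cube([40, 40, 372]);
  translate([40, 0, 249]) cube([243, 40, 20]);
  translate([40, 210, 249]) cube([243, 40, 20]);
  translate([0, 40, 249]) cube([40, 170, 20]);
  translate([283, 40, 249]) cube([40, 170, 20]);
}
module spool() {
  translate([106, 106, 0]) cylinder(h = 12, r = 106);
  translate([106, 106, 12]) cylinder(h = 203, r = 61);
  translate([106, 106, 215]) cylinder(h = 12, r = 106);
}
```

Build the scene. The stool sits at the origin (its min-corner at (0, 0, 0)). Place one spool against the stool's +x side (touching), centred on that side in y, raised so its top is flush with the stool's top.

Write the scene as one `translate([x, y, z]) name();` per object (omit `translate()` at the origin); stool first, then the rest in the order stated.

stool();
translate([323, 19, 179]) spool();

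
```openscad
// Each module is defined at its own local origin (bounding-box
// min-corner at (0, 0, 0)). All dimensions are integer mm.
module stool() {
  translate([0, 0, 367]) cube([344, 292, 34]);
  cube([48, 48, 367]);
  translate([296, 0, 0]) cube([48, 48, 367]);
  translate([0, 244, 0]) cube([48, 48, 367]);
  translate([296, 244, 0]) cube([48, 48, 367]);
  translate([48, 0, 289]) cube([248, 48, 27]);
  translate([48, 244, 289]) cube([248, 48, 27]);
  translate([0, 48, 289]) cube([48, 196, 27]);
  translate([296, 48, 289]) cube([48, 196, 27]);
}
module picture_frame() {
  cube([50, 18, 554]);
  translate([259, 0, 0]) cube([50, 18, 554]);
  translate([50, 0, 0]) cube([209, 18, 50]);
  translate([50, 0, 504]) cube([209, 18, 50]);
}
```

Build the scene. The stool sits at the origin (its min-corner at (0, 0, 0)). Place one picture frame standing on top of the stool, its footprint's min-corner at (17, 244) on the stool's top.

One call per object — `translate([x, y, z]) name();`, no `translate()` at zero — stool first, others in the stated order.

stool();
translate([17, 244, 401]) picture_frame();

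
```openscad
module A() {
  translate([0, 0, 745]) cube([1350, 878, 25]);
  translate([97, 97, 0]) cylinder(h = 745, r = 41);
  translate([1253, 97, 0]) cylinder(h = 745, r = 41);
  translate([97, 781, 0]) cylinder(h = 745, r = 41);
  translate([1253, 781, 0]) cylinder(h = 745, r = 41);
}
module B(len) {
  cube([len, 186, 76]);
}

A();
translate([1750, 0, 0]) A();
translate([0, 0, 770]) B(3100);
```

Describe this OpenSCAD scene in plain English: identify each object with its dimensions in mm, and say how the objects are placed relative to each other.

A is a rectangular dining table. The top is 1350×878×25 mm with its upper surface at z = 770 mm. It stands on four round legs of 82 mm diameter, each leg's bounding box inset 56 mm from the nearest pair of top edges, running from the floor to the underside of the top.

B is a rectangular beam 3100 mm long (x), 186 mm deep (y), 76 mm thick (z).

The beam spans the tops of two tables placed 400 mm apart, resting at z = 770 mm.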